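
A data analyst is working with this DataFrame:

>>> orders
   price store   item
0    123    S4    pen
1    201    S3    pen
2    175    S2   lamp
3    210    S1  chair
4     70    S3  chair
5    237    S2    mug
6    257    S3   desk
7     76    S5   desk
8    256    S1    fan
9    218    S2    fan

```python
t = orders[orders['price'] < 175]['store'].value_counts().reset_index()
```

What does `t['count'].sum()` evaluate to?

3

filter rows where price < 175:
   price store   item
0    123    S4    pen
4     70    S3  chair
7     76    S5   desk
value_counts of store:
store
S4    1
S3    1
S5    1
Name: count, dtype: int64
reset_index():
  store  count
0    S4      1
1    S3      1
2    S5      1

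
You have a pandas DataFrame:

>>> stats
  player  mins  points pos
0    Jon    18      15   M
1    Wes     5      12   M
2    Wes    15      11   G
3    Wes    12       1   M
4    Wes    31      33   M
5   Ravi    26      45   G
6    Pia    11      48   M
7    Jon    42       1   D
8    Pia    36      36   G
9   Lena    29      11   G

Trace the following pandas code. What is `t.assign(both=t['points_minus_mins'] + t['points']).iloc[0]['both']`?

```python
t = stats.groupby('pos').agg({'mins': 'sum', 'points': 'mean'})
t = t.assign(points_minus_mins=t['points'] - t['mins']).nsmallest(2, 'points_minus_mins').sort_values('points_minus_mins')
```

-54.5

group by pos: sum(mins), mean(points):
     mins  points
pos              
D      42    1.00
G     106   25.75
M      77   21.80
add column points_minus_mins = t['points'] - t['mins']:
     mins  points  points_minus_mins
pos                                 
D      42    1.00             -41.00
G     106   25.75             -80.25
M      77   21.80             -55.20
take 2 rows with smallest points_minus_mins:
     mins  points  points_minus_mins
pos                                 
G     106   25.75             -80.25
M      77   21.80             -55.20
sort by points_minus_mins:
     mins  points  points_minus_mins
pos                                 
G     106   25.75             -80.25
M      77   21.80             -55.20
add column both = t['points_minus_mins'] + t['points']:
     mins  points  points_minus_mins  both
pos                                       
G     106   25.75             -80.25 -54.5
M      77   21.80             -55.20 -33.4
Finally, value at position 0, column 'both' = -54.5.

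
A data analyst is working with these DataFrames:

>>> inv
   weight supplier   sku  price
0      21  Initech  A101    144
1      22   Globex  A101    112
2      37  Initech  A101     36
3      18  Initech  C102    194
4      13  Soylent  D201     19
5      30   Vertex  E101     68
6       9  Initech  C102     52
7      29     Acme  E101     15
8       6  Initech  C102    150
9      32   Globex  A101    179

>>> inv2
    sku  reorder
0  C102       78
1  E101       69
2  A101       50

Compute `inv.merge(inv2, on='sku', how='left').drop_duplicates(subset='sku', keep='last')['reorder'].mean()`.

65.6666666667

merge on 'sku' (how='left') → 10 rows:
   weight supplier   sku  price  reorder
0      21  Initech  A101    144     50.0
1      22   Globex  A101    112     50.0
2      37  Initech  A101     36     50.0
3      18  Initech  C102    194     78.0
4      13  Soylent  D201     19      NaN
5      30   Vertex  E101     68     69.0
6       9  Initech  C102     52     78.0
7      29     Acme  E101     15     69.0
8       6  Initech  C102    150     78.0
9      32   Globex  A101    179     50.0
drop duplicate sku (keep=last):
   weight supplier   sku  price  reorder
4      13  Soylent  D201     19      NaN
7      29     Acme  E101     15     69.0
8       6  Initech  C102    150     78.0
9      32   Globex  A101    179     50.0
Hence 65.6666666667.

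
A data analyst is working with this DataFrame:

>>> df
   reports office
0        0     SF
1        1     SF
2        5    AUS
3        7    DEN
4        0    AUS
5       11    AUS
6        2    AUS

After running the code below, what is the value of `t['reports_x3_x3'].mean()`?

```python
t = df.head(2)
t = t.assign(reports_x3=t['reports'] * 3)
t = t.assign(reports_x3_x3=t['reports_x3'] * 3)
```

4.5

take first 2 rows:
   reports office
0        0     SF
1        1     SF
add column reports_x3 = t['reports'] * 3:
   reports office  reports_x3
0        0     SF           0
1        1     SF           3
add column reports_x3_x3 = t['reports_x3'] * 3:
   reports office  reports_x3  reports_x3_x3
0        0     SF           0              0
1        1     SF           3              9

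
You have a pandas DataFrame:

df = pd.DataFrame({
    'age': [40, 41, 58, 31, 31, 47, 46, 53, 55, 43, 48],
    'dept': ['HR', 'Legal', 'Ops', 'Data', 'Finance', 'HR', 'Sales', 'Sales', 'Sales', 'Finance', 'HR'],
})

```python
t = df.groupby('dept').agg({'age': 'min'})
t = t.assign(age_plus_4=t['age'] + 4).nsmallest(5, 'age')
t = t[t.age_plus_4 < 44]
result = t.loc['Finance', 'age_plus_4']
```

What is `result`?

35

group by dept, min of age:
         age
dept        
Data      31
Finance   31
HR        40
Legal     41
Ops       58
Sales     46
add column age_plus_4 = t['age'] + 4:
         age  age_plus_4
dept                    
Data      31          35
Finance   31          35
HR        40          44
Legal     41          45
Ops       58          62
Sales     46          50
take 5 rows with smallest age:
         age  age_plus_4
dept                    
Data      31          35
Finance   31          35
HR        40          44
Legal     41          45
Sales     46          50
filter rows where age_plus_4 < 44:
         age  age_plus_4
dept                    
Data      31          35
Finance   31          35
Then the value at row 'Finance', column 'age_plus_4': 35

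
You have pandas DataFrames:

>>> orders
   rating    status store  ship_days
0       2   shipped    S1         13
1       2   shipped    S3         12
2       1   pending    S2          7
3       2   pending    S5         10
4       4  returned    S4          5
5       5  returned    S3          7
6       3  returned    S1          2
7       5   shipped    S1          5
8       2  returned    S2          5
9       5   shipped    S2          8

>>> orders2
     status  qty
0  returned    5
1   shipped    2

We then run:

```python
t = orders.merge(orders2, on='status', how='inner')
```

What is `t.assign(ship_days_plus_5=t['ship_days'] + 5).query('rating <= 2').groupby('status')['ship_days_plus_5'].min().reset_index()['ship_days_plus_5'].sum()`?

27

merge on 'status' (how='inner') → 8 rows:
   rating    status store  ship_days  qty
0       2   shipped    S1         13    2
1       2   shipped    S3         12    2
2       4  returned    S4          5    5
3       5  returned    S3          7    5
4       3  returned    S1          2    5
5       5   shipped    S1          5    2
6       2  returned    S2          5    5
7       5   shipped    S2          8    2
add column ship_days_plus_5 = t['ship_days'] + 5:
   rating    status store  ship_days  qty  ship_days_plus_5
0       2   shipped    S1         13    2                18
1       2   shipped    S3         12    2                17
2       4  returned    S4          5    5                10
3       5  returned    S3          7    5                12
4       3  returned    S1          2    5                 7
5       5   shipped    S1          5    2                10
6       2  returned    S2          5    5                10
7       5   shipped    S2          8    2                13
filter rows where rating <= 2:
   rating    status store  ship_days  qty  ship_days_plus_5
0       2   shipped    S1         13    2                18
1       2   shipped    S3         12    2                17
6       2  returned    S2          5    5                10
group by status, min of ship_days_plus_5:
status
returned    10
shipped     17
Name: ship_days_plus_5, dtype: int64
reset_index():
     status  ship_days_plus_5
0  returned                10
1   shipped                17
Hence 27.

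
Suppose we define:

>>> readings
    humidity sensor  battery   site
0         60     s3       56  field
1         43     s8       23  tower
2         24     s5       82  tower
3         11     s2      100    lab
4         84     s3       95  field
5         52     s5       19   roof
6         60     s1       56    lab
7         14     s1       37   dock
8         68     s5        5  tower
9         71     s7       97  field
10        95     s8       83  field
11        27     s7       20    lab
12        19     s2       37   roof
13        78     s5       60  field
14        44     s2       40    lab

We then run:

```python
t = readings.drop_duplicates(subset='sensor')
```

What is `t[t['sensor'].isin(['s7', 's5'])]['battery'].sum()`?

179

drop duplicate sensor (keep=first):
   humidity sensor  battery   site
0        60     s3       56  field
1        43     s8       23  tower
2        24     s5       82  tower
3        11     s2      100    lab
6        60     s1       56    lab
9        71     s7       97  field
filter rows where sensor in ['s7', 's5']:
   humidity sensor  battery   site
2        24     s5       82  tower
9        71     s7       97  field
Taking the sum of column 'battery' gives 179.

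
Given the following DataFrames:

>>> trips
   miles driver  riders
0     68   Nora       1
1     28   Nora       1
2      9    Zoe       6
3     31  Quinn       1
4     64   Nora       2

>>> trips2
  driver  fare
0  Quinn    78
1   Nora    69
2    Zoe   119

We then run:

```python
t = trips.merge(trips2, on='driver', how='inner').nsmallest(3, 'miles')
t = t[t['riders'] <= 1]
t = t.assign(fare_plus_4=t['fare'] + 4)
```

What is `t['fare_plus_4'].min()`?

73

merge on 'driver' (how='inner') → 5 rows:
   miles driver  riders  fare
0     68   Nora       1    69
1     28   Nora       1    69
2      9    Zoe       6   119
3     31  Quinn       1    78
4     64   Nora       2    69
take 3 rows with smallest miles:
   miles driver  riders  fare
2      9    Zoe       6   119
1     28   Nora       1    69
3     31  Quinn       1    78
filter rows where riders <= 1:
   miles driver  riders  fare
1     28   Nora       1    69
3     31  Quinn       1    78
add column fare_plus_4 = t['fare'] + 4:
   miles driver  riders  fare  fare_plus_4
1     28   Nora       1    69           73
3     31  Quinn       1    78           82
Finally, min of column 'fare_plus_4' = 73.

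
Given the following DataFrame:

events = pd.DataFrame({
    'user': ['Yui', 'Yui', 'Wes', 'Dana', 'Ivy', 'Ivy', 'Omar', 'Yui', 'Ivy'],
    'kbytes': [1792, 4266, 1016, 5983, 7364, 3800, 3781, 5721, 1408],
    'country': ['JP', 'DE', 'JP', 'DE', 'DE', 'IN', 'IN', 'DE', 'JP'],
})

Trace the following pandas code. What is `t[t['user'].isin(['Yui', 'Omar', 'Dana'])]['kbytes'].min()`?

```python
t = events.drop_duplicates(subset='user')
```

1792

drop duplicate user (keep=first):
   user  kbytes country
0   Yui    1792      JP
2   Wes    1016      JP
3  Dana    5983      DE
4   Ivy    7364      DE
6  Omar    3781      IN
filter rows where user in ['Yui', 'Omar', 'Dana']:
   user  kbytes country
0   Yui    1792      JP
3  Dana    5983      DE
6  Omar    3781      IN
The min of column 'kbytes' is 1792.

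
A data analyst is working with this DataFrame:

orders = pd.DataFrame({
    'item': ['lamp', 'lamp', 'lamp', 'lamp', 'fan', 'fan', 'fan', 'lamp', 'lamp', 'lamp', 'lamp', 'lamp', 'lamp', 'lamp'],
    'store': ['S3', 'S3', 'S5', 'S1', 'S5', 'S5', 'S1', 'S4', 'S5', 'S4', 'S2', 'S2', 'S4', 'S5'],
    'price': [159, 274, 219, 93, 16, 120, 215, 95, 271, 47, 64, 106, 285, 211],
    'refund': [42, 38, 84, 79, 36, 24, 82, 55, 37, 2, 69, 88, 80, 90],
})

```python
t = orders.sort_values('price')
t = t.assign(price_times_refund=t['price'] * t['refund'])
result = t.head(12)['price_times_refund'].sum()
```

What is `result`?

sort by price:
    item store  price  refund
4    fan    S5     16      36
9   lamp    S4     47       2
10  lamp    S2     64      69
3   lamp    S1     93      79
7   lamp    S4     95      55
11  lamp    S2    106      88
5    fan    S5    120      24
0   lamp    S3    159      42
13  lamp    S5    211      90
6    fan    S1    215      82
2   lamp    S5    219      84
8   lamp    S5    271      37
1   lamp    S3    274      38
12  lamp    S4    285      80
add column price_times_refund = t['price'] * t['refund']:
    item store  price  refund  price_times_refund
4    fan    S5     16      36                 576
9   lamp    S4     47       2                  94
10  lamp    S2     64      69                4416
3   lamp    S1     93      79                7347
7   lamp    S4     95      55                5225
11  lamp    S2    106      88                9328
5    fan    S5    120      24                2880
0   lamp    S3    159      42                6678
13  lamp    S5    211      90               18990
6    fan    S1    215      82               17630
2   lamp    S5    219      84               18396
8   lamp    S5    271      37               10027
1   lamp    S3    274      38               10412
12  lamp    S4    285      80               22800
take first 12 rows:
    item store  price  refund  price_times_refund
4    fan    S5     16      36                 576
9   lamp    S4     47       2                  94
10  lamp    S2     64      69                4416
3   lamp    S1     93      79                7347
7   lamp    S4     95      55                5225
11  lamp    S2    106      88                9328
5    fan    S5    120      24                2880
0   lamp    S3    159      42                6678
13  lamp    S5    211      90               18990
6    fan    S1    215      82               17630
2   lamp    S5    219      84               18396
8   lamp    S5    271      37               10027

101587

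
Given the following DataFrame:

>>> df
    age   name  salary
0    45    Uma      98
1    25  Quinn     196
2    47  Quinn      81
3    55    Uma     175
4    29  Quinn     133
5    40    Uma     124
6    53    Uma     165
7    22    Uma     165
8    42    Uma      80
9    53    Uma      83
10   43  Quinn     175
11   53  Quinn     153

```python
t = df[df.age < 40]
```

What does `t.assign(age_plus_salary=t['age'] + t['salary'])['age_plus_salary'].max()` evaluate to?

221

filter rows where age < 40:
   age   name  salary
1   25  Quinn     196
4   29  Quinn     133
7   22    Uma     165
add column age_plus_salary = t['age'] + t['salary']:
   age   name  salary  age_plus_salary
1   25  Quinn     196              221
4   29  Quinn     133              162
7   22    Uma     165              187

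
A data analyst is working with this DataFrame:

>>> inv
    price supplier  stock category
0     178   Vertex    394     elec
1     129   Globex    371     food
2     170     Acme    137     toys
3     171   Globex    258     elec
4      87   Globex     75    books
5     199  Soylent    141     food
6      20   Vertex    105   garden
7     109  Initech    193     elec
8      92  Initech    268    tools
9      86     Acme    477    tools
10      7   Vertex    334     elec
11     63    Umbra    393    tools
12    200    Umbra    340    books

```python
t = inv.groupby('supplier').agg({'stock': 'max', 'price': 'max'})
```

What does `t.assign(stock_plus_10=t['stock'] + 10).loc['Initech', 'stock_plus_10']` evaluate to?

278

group by supplier: max(stock), max(price):
          stock  price
supplier              
Acme        477    170
Globex      371    171
Initech     268    109
Soylent     141    199
Umbra       393    200
Vertex      394    178
add column stock_plus_10 = t['stock'] + 10:
          stock  price  stock_plus_10
supplier                             
Acme        477    170            487
Globex      371    171            381
Initech     268    109            278
Soylent     141    199            151
Umbra       393    200            403
Vertex      394    178            404
Then the value at row 'Initech', column 'stock_plus_10': 278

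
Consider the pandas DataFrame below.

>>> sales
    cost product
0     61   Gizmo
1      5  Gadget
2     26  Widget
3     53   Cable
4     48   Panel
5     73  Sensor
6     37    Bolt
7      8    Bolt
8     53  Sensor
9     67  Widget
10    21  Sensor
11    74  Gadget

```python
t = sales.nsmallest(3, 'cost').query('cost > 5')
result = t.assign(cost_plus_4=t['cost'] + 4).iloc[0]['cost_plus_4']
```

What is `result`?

12

take 3 rows with smallest cost:
    cost product
1      5  Gadget
7      8    Bolt
10    21  Sensor
filter rows where cost > 5:
    cost product
7      8    Bolt
10    21  Sensor
add column cost_plus_4 = t['cost'] + 4:
    cost product  cost_plus_4
7      8    Bolt           12
10    21  Sensor           25
Hence 12.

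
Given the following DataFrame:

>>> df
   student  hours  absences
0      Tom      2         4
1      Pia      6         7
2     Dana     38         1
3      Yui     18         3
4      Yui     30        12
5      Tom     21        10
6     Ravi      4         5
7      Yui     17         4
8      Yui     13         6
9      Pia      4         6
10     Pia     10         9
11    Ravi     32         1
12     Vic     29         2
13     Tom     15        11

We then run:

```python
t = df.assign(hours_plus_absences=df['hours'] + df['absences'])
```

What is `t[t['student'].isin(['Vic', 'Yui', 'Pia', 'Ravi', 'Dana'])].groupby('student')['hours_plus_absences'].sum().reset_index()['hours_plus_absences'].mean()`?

add column hours_plus_absences = df['hours'] + df['absences']:
   student  hours  absences  hours_plus_absences
0      Tom      2         4                    6
1      Pia      6         7                   13
2     Dana     38         1                   39
3      Yui     18         3                   21
4      Yui     30        12                   42
5      Tom     21        10                   31
6     Ravi      4         5                    9
7      Yui     17         4                   21
8      Yui     13         6                   19
9      Pia      4         6                   10
10     Pia     10         9                   19
11    Ravi     32         1                   33
12     Vic     29         2                   31
13     Tom     15        11                   26
filter rows where student in ['Vic', 'Yui', 'Pia', 'Ravi', 'Dana']:
   student  hours  absences  hours_plus_absences
1      Pia      6         7                   13
2     Dana     38         1                   39
3      Yui     18         3                   21
4      Yui     30        12                   42
6     Ravi      4         5                    9
7      Yui     17         4                   21
8      Yui     13         6                   19
9      Pia      4         6                   10
10     Pia     10         9                   19
11    Ravi     32         1                   33
12     Vic     29         2                   31
group by student, sum of hours_plus_absences:
student
Dana     39
Pia      42
Ravi     42
Vic      31
Yui     103
Name: hours_plus_absences, dtype: int64
reset_index():
  student  hours_plus_absences
0    Dana                   39
1     Pia                   42
2    Ravi                   42
3     Vic                   31
4     Yui                  103
The mean of column 'hours_plus_absences' is 51.4.

51.4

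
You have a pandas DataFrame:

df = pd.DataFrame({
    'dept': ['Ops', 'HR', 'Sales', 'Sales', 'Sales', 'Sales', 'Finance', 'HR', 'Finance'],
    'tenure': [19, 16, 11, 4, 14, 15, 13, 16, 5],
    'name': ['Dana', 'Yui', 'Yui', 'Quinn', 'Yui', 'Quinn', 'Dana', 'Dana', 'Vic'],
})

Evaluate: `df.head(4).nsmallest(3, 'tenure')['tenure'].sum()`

take first 4 rows:
    dept  tenure   name
0    Ops      19   Dana
1     HR      16    Yui
2  Sales      11    Yui
3  Sales       4  Quinn
take 3 rows with smallest tenure:
    dept  tenure   name
3  Sales       4  Quinn
2  Sales      11    Yui
1     HR      16    Yui
Reading off the sum of column 'tenure', we get 31.

31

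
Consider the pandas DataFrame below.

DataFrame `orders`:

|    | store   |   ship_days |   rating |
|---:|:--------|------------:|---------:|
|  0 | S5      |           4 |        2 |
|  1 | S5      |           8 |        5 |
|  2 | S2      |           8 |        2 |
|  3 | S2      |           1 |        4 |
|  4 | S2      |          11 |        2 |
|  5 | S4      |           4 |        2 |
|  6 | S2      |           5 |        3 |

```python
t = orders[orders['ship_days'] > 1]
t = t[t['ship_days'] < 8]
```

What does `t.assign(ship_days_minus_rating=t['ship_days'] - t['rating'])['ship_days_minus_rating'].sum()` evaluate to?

6

filter rows where ship_days > 1:
  store  ship_days  rating
0    S5          4       2
1    S5          8       5
2    S2          8       2
4    S2         11       2
5    S4          4       2
6    S2          5       3
filter rows where ship_days < 8:
  store  ship_days  rating
0    S5          4       2
5    S4          4       2
6    S2          5       3
add column ship_days_minus_rating = t['ship_days'] - t['rating']:
  store  ship_days  rating  ship_days_minus_rating
0    S5          4       2                       2
5    S4          4       2                       2
6    S2          5       3                       2
Taking the sum of column 'ship_days_minus_rating' gives 6.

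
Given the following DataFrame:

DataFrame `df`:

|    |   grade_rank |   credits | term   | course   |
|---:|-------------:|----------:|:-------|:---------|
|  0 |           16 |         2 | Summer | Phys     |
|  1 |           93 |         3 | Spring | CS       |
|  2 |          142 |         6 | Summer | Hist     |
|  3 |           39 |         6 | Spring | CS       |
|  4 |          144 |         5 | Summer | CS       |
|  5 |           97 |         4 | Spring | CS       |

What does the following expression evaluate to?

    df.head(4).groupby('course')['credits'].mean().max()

take first 4 rows:
   grade_rank  credits    term course
0          16        2  Summer   Phys
1          93        3  Spring     CS
2         142        6  Summer   Hist
3          39        6  Spring     CS
group by course, mean of credits:
course
CS      4.5
Hist    6.0
Phys    2.0
Name: credits, dtype: float64
max of the resulting series → 6.0

6.0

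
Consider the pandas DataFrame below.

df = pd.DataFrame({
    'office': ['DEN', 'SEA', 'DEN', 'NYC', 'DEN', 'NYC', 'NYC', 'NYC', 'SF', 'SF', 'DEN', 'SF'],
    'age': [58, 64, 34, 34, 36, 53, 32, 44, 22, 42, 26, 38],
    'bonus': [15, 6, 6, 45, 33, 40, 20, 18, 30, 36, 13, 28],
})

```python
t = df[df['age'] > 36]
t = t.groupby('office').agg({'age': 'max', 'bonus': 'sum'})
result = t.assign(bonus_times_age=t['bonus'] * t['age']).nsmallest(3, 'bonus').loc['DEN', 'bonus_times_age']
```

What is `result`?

870

filter rows where age > 36:
   office  age  bonus
0     DEN   58     15
1     SEA   64      6
5     NYC   53     40
7     NYC   44     18
9      SF   42     36
11     SF   38     28
group by office: max(age), sum(bonus):
        age  bonus
office            
DEN      58     15
NYC      53     58
SEA      64      6
SF       42     64
add column bonus_times_age = t['bonus'] * t['age']:
        age  bonus  bonus_times_age
office                             
DEN      58     15              870
NYC      53     58             3074
SEA      64      6              384
SF       42     64             2688
take 3 rows with smallest bonus:
        age  bonus  bonus_times_age
office                             
SEA      64      6              384
DEN      58     15              870
NYC      53     58             3074
value at row 'DEN', column 'bonus_times_age' → 870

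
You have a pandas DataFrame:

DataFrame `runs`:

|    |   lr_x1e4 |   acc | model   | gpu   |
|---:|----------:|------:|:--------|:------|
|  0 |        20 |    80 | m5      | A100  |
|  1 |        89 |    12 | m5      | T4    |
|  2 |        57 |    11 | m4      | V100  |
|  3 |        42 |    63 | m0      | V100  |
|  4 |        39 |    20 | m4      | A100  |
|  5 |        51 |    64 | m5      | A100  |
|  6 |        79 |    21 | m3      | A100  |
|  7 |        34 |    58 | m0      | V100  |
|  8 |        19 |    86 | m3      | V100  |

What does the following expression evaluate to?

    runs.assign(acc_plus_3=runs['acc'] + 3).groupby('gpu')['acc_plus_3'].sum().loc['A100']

add column acc_plus_3 = runs['acc'] + 3:
   lr_x1e4  acc model   gpu  acc_plus_3
0       20   80    m5  A100          83
1       89   12    m5    T4          15
2       57   11    m4  V100          14
3       42   63    m0  V100          66
4       39   20    m4  A100          23
5       51   64    m5  A100          67
6       79   21    m3  A100          24
7       34   58    m0  V100          61
8       19   86    m3  V100          89
group by gpu, sum of acc_plus_3:
gpu
A100    197
T4       15
V100    230
Name: acc_plus_3, dtype: int64
value at index 'A100' → 197

197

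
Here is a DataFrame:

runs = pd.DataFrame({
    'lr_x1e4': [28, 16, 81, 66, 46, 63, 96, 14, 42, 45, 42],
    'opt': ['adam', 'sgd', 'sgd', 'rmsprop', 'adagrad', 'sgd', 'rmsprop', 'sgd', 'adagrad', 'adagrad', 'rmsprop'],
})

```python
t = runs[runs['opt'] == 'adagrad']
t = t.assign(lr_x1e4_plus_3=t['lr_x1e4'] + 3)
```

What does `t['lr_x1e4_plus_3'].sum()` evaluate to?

142

filter rows where opt == 'adagrad':
   lr_x1e4      opt
4       46  adagrad
8       42  adagrad
9       45  adagrad
add column lr_x1e4_plus_3 = t['lr_x1e4'] + 3:
   lr_x1e4      opt  lr_x1e4_plus_3
4       46  adagrad              49
8       42  adagrad              45
9       45  adagrad              48
sum of column 'lr_x1e4_plus_3' → 142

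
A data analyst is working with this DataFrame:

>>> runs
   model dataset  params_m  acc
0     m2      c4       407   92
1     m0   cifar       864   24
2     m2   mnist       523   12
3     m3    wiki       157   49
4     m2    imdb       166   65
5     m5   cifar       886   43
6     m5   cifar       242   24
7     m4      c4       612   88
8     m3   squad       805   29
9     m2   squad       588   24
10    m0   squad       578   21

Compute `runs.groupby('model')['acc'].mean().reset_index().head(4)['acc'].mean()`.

49.4375

group by model, mean of acc:
model
m0    22.50
m2    48.25
m3    39.00
m4    88.00
m5    33.50
Name: acc, dtype: float64
reset_index():
  model    acc
0    m0  22.50
1    m2  48.25
2    m3  39.00
3    m4  88.00
4    m5  33.50
take first 4 rows:
  model    acc
0    m0  22.50
1    m2  48.25
2    m3  39.00
3    m4  88.00
Hence 49.4375.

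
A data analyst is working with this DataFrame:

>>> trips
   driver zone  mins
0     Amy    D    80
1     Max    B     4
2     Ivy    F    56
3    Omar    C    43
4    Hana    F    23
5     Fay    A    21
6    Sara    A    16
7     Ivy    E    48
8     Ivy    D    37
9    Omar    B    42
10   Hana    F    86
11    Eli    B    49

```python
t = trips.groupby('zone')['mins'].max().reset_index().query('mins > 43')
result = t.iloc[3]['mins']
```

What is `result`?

group by zone, max of mins:
zone
A    21
B    49
C    43
D    80
E    48
F    86
Name: mins, dtype: int64
reset_index():
  zone  mins
0    A    21
1    B    49
2    C    43
3    D    80
4    E    48
5    F    86
filter rows where mins > 43:
  zone  mins
1    B    49
3    D    80
4    E    48
5    F    86
Taking the value at position 3, column 'mins' gives 86.

86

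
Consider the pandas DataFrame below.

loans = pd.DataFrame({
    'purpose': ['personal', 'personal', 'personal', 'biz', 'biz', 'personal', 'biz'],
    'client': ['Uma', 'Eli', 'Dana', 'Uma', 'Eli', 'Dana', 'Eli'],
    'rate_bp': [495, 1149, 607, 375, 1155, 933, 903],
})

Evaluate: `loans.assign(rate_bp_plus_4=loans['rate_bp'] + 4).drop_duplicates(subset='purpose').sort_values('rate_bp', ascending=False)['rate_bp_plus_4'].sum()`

add column rate_bp_plus_4 = loans['rate_bp'] + 4:
    purpose client  rate_bp  rate_bp_plus_4
0  personal    Uma      495             499
1  personal    Eli     1149            1153
2  personal   Dana      607             611
3       biz    Uma      375             379
4       biz    Eli     1155            1159
5  personal   Dana      933             937
6       biz    Eli      903             907
drop duplicate purpose (keep=first):
    purpose client  rate_bp  rate_bp_plus_4
0  personal    Uma      495             499
3       biz    Uma      375             379
sort by rate_bp descending:
    purpose client  rate_bp  rate_bp_plus_4
0  personal    Uma      495             499
3       biz    Uma      375             379
Finally, sum of column 'rate_bp_plus_4' = 878.

878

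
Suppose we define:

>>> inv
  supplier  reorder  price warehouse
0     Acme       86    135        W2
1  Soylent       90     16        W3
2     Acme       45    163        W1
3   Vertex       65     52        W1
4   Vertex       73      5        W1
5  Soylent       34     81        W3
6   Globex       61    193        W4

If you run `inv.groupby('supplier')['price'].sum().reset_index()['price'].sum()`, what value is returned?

group by supplier, sum of price:
supplier
Acme       298
Globex     193
Soylent     97
Vertex      57
Name: price, dtype: int64
reset_index():
  supplier  price
0     Acme    298
1   Globex    193
2  Soylent     97
3   Vertex     57
sum of column 'price' → 645

645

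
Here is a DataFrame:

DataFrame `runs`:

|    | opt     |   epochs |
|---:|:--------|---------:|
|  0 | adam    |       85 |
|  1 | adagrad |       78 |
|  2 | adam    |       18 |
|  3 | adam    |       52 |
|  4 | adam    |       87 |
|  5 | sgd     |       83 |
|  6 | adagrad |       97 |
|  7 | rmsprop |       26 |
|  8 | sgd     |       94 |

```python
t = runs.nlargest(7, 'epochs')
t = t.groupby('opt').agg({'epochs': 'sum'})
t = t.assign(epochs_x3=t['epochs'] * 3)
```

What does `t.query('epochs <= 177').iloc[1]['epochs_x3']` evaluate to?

531

take 7 rows with largest epochs:
       opt  epochs
6  adagrad      97
8      sgd      94
4     adam      87
0     adam      85
5      sgd      83
1  adagrad      78
3     adam      52
group by opt, sum of epochs:
         epochs
opt            
adagrad     175
adam        224
sgd         177
add column epochs_x3 = t['epochs'] * 3:
         epochs  epochs_x3
opt                       
adagrad     175        525
adam        224        672
sgd         177        531
filter rows where epochs <= 177:
         epochs  epochs_x3
opt                       
adagrad     175        525
sgd         177        531
Finally, value at position 1, column 'epochs_x3' = 531.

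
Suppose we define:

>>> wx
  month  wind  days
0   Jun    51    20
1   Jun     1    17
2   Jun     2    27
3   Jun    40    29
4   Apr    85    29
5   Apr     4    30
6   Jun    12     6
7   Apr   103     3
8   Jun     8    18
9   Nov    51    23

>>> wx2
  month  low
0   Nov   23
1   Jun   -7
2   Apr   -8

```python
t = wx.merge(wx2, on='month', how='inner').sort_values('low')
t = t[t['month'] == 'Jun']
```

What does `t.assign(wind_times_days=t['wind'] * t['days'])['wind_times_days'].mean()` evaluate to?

411.166666667

merge on 'month' (how='inner') → 10 rows:
  month  wind  days  low
0   Jun    51    20   -7
1   Jun     1    17   -7
2   Jun     2    27   -7
3   Jun    40    29   -7
4   Apr    85    29   -8
5   Apr     4    30   -8
6   Jun    12     6   -7
7   Apr   103     3   -8
8   Jun     8    18   -7
9   Nov    51    23   23
sort by low:
  month  wind  days  low
4   Apr    85    29   -8
5   Apr     4    30   -8
7   Apr   103     3   -8
0   Jun    51    20   -7
1   Jun     1    17   -7
2   Jun     2    27   -7
3   Jun    40    29   -7
6   Jun    12     6   -7
8   Jun     8    18   -7
9   Nov    51    23   23
filter rows where month == 'Jun':
  month  wind  days  low
0   Jun    51    20   -7
1   Jun     1    17   -7
2   Jun     2    27   -7
3   Jun    40    29   -7
6   Jun    12     6   -7
8   Jun     8    18   -7
add column wind_times_days = t['wind'] * t['days']:
  month  wind  days  low  wind_times_days
0   Jun    51    20   -7             1020
1   Jun     1    17   -7               17
2   Jun     2    27   -7               54
3   Jun    40    29   -7             1160
6   Jun    12     6   -7               72
8   Jun     8    18   -7              144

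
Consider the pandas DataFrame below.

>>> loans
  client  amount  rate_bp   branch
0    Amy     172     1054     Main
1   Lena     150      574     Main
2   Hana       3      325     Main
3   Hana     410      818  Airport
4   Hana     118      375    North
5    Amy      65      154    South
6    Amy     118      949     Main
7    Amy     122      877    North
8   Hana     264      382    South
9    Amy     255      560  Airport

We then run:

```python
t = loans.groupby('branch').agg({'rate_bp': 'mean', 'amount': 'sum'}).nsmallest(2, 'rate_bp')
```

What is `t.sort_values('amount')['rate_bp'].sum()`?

group by branch: mean(rate_bp), sum(amount):
         rate_bp  amount
branch                  
Airport    689.0     665
Main       725.5     443
North      626.0     240
South      268.0     329
take 2 rows with smallest rate_bp:
        rate_bp  amount
branch                 
South     268.0     329
North     626.0     240
sort by amount:
        rate_bp  amount
branch                 
North     626.0     240
South     268.0     329

894.0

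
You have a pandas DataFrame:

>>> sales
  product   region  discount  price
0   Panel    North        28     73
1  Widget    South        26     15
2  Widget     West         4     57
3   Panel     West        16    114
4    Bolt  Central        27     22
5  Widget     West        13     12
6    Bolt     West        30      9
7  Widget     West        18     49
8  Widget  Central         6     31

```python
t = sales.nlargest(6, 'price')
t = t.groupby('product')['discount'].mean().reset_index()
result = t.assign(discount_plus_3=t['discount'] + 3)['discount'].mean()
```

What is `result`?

19.4444444444

take 6 rows with largest price:
  product   region  discount  price
3   Panel     West        16    114
0   Panel    North        28     73
2  Widget     West         4     57
7  Widget     West        18     49
8  Widget  Central         6     31
4    Bolt  Central        27     22
group by product, mean of discount:
product
Bolt      27.000000
Panel     22.000000
Widget     9.333333
Name: discount, dtype: float64
reset_index():
  product   discount
0    Bolt  27.000000
1   Panel  22.000000
2  Widget   9.333333
add column discount_plus_3 = t['discount'] + 3:
  product   discount  discount_plus_3
0    Bolt  27.000000        30.000000
1   Panel  22.000000        25.000000
2  Widget   9.333333        12.333333
Taking the mean of column 'discount' gives 19.4444444444.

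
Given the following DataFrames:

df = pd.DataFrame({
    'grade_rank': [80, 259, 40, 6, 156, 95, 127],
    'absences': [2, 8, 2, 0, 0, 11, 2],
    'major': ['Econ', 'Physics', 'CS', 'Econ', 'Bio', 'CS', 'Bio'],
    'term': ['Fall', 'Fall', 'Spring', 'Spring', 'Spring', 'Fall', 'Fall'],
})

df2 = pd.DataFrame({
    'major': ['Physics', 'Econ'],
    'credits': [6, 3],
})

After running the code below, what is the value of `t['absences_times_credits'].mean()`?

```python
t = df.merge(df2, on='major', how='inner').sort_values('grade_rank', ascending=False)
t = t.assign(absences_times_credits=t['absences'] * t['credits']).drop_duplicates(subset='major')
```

merge on 'major' (how='inner') → 3 rows:
   grade_rank  absences    major    term  credits
0          80         2     Econ    Fall        3
1         259         8  Physics    Fall        6
2           6         0     Econ  Spring        3
sort by grade_rank descending:
   grade_rank  absences    major    term  credits
1         259         8  Physics    Fall        6
0          80         2     Econ    Fall        3
2           6         0     Econ  Spring        3
add column absences_times_credits = t['absences'] * t['credits']:
   grade_rank  absences    major    term  credits  absences_times_credits
1         259         8  Physics    Fall        6                      48
0          80         2     Econ    Fall        3                       6
2           6         0     Econ  Spring        3                       0
drop duplicate major (keep=first):
   grade_rank  absences    major  term  credits  absences_times_credits
1         259         8  Physics  Fall        6                      48
0          80         2     Econ  Fall        3                       6
mean of column 'absences_times_credits' → 27.0

27.0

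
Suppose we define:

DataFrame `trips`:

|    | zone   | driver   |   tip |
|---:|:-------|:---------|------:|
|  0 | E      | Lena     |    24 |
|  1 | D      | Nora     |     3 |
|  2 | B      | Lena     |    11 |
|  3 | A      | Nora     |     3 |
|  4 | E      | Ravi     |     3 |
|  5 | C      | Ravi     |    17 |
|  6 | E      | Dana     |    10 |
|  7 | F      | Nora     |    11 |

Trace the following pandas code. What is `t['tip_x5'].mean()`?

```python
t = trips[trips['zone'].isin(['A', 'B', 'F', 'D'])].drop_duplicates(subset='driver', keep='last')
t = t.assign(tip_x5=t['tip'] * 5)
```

55.0

filter rows where zone in ['A', 'B', 'F', 'D']:
  zone driver  tip
1    D   Nora    3
2    B   Lena   11
3    A   Nora    3
7    F   Nora   11
drop duplicate driver (keep=last):
  zone driver  tip
2    B   Lena   11
7    F   Nora   11
add column tip_x5 = t['tip'] * 5:
  zone driver  tip  tip_x5
2    B   Lena   11      55
7    F   Nora   11      55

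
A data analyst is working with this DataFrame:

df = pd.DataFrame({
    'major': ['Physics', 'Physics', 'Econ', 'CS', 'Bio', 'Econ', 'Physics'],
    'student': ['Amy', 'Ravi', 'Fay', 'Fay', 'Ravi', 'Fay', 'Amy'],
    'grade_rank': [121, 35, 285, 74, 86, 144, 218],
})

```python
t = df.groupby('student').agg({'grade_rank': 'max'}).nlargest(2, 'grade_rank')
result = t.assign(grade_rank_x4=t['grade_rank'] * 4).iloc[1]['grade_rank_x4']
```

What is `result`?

872

group by student, max of grade_rank:
         grade_rank
student            
Amy             218
Fay             285
Ravi             86
take 2 rows with largest grade_rank:
         grade_rank
student            
Fay             285
Amy             218
add column grade_rank_x4 = t['grade_rank'] * 4:
         grade_rank  grade_rank_x4
student                           
Fay             285           1140
Amy             218            872
Then the value at position 1, column 'grade_rank_x4': 872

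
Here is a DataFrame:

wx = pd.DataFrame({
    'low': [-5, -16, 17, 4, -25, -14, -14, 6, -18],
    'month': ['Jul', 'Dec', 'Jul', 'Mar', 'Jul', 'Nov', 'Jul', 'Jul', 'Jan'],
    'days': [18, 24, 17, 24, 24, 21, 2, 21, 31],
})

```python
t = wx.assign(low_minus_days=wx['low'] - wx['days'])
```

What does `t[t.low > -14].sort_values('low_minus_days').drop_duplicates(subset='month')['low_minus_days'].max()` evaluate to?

add column low_minus_days = wx['low'] - wx['days']:
   low month  days  low_minus_days
0   -5   Jul    18             -23
1  -16   Dec    24             -40
2   17   Jul    17               0
3    4   Mar    24             -20
4  -25   Jul    24             -49
5  -14   Nov    21             -35
6  -14   Jul     2             -16
7    6   Jul    21             -15
8  -18   Jan    31             -49
filter rows where low > -14:
   low month  days  low_minus_days
0   -5   Jul    18             -23
2   17   Jul    17               0
3    4   Mar    24             -20
7    6   Jul    21             -15
sort by low_minus_days:
   low month  days  low_minus_days
0   -5   Jul    18             -23
3    4   Mar    24             -20
7    6   Jul    21             -15
2   17   Jul    17               0
drop duplicate month (keep=first):
   low month  days  low_minus_days
0   -5   Jul    18             -23
3    4   Mar    24             -20
max of column 'low_minus_days' → -20

-20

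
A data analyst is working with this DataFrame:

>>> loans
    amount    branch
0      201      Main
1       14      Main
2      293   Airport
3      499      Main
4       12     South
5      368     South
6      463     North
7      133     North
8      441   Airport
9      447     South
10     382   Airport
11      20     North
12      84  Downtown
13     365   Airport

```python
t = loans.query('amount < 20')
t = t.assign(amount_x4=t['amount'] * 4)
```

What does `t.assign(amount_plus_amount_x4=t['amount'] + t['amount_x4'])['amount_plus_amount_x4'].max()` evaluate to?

filter rows where amount < 20:
   amount branch
1      14   Main
4      12  South
add column amount_x4 = t['amount'] * 4:
   amount branch  amount_x4
1      14   Main         56
4      12  South         48
add column amount_plus_amount_x4 = t['amount'] + t['amount_x4']:
   amount branch  amount_x4  amount_plus_amount_x4
1      14   Main         56                     70
4      12  South         48                     60
Taking the max of column 'amount_plus_amount_x4' gives 70.

70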